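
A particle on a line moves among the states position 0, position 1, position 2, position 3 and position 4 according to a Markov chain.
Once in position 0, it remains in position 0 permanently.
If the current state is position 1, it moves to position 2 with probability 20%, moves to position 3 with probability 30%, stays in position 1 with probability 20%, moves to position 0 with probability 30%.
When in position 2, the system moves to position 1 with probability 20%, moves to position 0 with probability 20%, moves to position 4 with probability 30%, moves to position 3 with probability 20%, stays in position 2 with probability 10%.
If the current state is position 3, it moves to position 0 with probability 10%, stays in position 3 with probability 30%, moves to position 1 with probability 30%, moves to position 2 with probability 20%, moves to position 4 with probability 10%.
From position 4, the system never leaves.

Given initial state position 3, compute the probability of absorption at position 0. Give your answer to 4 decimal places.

0.6047

Let h(s) be the probability of absorption at position 0 starting from transient state s. Then h(position 0) = 1 and h(position 4) = 0. By first-step analysis:
h(position 1) = 0.3·1 + 0.2·h(position 1) + 0.2·h(position 2) + 0.3·h(position 3)
h(position 2) = 0.2·1 + 0.2·h(position 1) + 0.1·h(position 2) + 0.2·h(position 3) + 0.3·0
h(position 3) = 0.1·1 + 0.3·h(position 1) + 0.2·h(position 2) + 0.3·h(position 3) + 0.1·0
Solving: h(position 1) = 0.7316, h(position 2) = 0.5192, h(position 3) = 0.6047.
Starting from position 3, the probability is 0.6047.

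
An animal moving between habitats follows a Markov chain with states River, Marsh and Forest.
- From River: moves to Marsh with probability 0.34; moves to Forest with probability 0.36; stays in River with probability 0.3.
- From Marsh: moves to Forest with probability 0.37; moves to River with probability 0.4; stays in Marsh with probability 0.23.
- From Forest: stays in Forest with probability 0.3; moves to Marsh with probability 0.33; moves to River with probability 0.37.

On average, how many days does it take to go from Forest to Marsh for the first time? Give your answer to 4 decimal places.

2.9989

Let t(s) be the expected number of days to first reach Marsh from state s, with t(Marsh) = 0. Conditioning on the first day:
t(River) = 1 + 0.3·t(River) + 0.36·t(Forest)
t(Forest) = 1 + 0.37·t(River) + 0.3·t(Forest)
Solving: t(River) = 2.9709, t(Forest) = 2.9989.
Expected days from Forest to Marsh: 2.9989.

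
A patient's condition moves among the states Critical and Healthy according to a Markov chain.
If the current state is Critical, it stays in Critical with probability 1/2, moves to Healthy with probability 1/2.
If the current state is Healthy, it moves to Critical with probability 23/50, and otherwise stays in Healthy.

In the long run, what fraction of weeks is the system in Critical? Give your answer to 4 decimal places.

0.4792

Let the stationary distribution be π with π = πP and π_1 + π_2 = 1.
π_1 = 0.5·π_1 + 0.46·π_2
Solving with the normalization constraint gives π = (0.4792, 0.5208).
So the stationary probability of Critical is 0.4792.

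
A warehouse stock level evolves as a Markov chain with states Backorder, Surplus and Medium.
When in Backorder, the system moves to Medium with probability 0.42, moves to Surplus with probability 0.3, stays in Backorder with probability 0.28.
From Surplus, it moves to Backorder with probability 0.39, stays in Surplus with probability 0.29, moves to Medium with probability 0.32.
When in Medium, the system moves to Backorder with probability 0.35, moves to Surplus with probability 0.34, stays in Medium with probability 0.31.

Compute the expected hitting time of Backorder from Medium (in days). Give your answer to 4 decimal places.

2.7552

Let t(s) be the expected number of days to first reach Backorder from state s, with t(Backorder) = 0. Conditioning on the first day:
t(Surplus) = 1 + 0.29·t(Surplus) + 0.32·t(Medium)
t(Medium) = 1 + 0.34·t(Surplus) + 0.31·t(Medium)
Solving: t(Surplus) = 2.6502, t(Medium) = 2.7552.
Expected days from Medium to Backorder: 2.7552.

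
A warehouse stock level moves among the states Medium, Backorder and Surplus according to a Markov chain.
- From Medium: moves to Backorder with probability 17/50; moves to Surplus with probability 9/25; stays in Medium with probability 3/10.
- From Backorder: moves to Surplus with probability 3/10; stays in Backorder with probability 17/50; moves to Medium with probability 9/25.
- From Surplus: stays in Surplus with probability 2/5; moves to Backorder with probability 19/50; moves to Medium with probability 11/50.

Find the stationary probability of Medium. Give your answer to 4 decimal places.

0.2930

Let the stationary distribution be π with π = πP and π_1 + π_2 + π_3 = 1.
π_1 = 0.3·π_1 + 0.36·π_2 + 0.22·π_3
π_2 = 0.34·π_1 + 0.34·π_2 + 0.38·π_3
Solving with the normalization constraint gives π = (0.2930, 0.3541, 0.3529).
So the stationary probability of Medium is 0.2930.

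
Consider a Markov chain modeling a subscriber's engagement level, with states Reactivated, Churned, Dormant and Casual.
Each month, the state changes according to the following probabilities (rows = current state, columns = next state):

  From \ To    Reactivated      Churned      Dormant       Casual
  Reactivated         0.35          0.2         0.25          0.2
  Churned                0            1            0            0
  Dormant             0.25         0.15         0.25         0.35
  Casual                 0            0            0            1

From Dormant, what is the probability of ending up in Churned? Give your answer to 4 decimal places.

0.3471

Let h(s) be the probability of absorption at Churned starting from transient state s. Then h(Churned) = 1 and h(Casual) = 0. By first-step analysis:
h(Reactivated) = 0.35·h(Reactivated) + 0.2·1 + 0.25·h(Dormant) + 0.2·0
h(Dormant) = 0.25·h(Reactivated) + 0.15·1 + 0.25·h(Dormant) + 0.35·0
Solving: h(Reactivated) = 0.4412, h(Dormant) = 0.3471.
Starting from Dormant, the probability is 0.3471.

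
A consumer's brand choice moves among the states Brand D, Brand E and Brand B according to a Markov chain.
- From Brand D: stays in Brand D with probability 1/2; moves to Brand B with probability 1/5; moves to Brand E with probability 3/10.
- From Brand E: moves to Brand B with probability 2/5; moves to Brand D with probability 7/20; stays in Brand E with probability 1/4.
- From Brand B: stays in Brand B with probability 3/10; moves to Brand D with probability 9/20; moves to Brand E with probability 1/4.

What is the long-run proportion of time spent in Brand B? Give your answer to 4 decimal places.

0.2827

Let the stationary distribution be π with π = πP and π_1 + π_2 + π_3 = 1.
π_1 = 0.5·π_1 + 0.35·π_2 + 0.45·π_3
π_2 = 0.3·π_1 + 0.25·π_2 + 0.25·π_3
Solving with the normalization constraint gives π = (0.4450, 0.2723, 0.2827).
So the stationary probability of Brand B is 0.2827.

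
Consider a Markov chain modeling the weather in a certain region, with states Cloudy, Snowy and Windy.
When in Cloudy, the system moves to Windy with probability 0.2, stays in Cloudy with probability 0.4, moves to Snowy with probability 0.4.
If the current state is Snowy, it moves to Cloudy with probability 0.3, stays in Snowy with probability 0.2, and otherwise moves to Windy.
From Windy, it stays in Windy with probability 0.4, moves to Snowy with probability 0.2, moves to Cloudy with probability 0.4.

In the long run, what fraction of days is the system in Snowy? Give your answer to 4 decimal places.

0.2745

Let the stationary distribution be π with π = πP and π_1 + π_2 + π_3 = 1.
π_1 = 0.4·π_1 + 0.3·π_2 + 0.4·π_3
π_2 = 0.4·π_1 + 0.2·π_2 + 0.2·π_3
Solving with the normalization constraint gives π = (0.3725, 0.2745, 0.3529).
So the stationary probability of Snowy is 0.2745.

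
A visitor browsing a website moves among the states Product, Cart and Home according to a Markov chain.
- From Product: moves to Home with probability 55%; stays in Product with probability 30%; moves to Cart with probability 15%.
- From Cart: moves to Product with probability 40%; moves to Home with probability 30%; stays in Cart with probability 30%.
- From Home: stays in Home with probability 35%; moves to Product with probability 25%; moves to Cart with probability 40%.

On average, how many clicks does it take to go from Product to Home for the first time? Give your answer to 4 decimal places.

1.9767

Let t(s) be the expected number of clicks to first reach Home from state s, with t(Home) = 0. Conditioning on the first click:
t(Product) = 1 + 0.3·t(Product) + 0.15·t(Cart)
t(Cart) = 1 + 0.4·t(Product) + 0.3·t(Cart)
Solving: t(Product) = 1.9767, t(Cart) = 2.5581.
Expected clicks from Product to Home: 1.9767.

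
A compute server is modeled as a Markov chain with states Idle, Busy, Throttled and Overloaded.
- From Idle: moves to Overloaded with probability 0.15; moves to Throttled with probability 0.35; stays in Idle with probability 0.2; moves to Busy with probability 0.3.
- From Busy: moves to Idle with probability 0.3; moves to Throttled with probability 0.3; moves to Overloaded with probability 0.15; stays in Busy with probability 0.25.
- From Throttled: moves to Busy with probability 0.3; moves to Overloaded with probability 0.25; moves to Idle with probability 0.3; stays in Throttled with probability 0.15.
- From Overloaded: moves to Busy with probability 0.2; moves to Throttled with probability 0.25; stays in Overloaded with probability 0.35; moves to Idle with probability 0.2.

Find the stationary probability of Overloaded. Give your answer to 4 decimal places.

Let the stationary distribution be π with π = πP and π_1 + π_2 + π_3 + π_4 = 1.
π_1 = 0.2·π_1 + 0.3·π_2 + 0.3·π_3 + 0.2·π_4
π_2 = 0.3·π_1 + 0.25·π_2 + 0.3·π_3 + 0.2·π_4
π_3 = 0.35·π_1 + 0.3·π_2 + 0.15·π_3 + 0.25·π_4
Solving with the normalization constraint gives π = (0.2527, 0.2647, 0.2623, 0.2203).
So the stationary probability of Overloaded is 0.2203.

0.2203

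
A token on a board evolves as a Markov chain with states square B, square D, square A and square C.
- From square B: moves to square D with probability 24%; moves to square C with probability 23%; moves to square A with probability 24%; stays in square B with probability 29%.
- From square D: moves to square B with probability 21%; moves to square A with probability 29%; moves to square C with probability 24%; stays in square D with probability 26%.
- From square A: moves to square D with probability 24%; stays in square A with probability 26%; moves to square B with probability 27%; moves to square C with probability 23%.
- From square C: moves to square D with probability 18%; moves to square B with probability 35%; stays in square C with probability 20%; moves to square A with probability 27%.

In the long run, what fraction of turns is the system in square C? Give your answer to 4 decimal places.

0.2255

Let the stationary distribution be π with π = πP and π_1 + π_2 + π_3 + π_4 = 1.
π_1 = 0.29·π_1 + 0.21·π_2 + 0.27·π_3 + 0.35·π_4
π_2 = 0.24·π_1 + 0.26·π_2 + 0.24·π_3 + 0.18·π_4
π_3 = 0.24·π_1 + 0.29·π_2 + 0.26·π_3 + 0.27·π_4
Solving with the normalization constraint gives π = (0.2798, 0.2311, 0.2636, 0.2255).
So the stationary probability of square C is 0.2255.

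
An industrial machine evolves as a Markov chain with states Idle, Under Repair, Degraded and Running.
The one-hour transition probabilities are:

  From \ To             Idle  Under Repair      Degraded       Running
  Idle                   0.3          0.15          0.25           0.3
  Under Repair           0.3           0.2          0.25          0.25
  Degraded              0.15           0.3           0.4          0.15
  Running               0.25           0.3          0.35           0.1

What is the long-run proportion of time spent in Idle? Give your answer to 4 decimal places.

Let the stationary distribution be π with π = πP and π_1 + π_2 + π_3 + π_4 = 1.
π_1 = 0.3·π_1 + 0.3·π_2 + 0.15·π_3 + 0.25·π_4
π_2 = 0.15·π_1 + 0.2·π_2 + 0.3·π_3 + 0.3·π_4
π_3 = 0.25·π_1 + 0.25·π_2 + 0.4·π_3 + 0.35·π_4
Solving with the normalization constraint gives π = (0.2423, 0.2397, 0.3177, 0.2003).
So the stationary probability of Idle is 0.2423.

0.2423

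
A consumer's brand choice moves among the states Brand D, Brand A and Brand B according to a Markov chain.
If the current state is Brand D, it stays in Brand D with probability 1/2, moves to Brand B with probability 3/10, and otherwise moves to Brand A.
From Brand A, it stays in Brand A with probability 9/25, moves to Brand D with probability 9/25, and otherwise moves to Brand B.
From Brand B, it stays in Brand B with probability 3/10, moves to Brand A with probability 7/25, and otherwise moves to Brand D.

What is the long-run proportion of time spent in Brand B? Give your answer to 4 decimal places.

0.2947

Let the stationary distribution be π with π = πP and π_1 + π_2 + π_3 = 1.
π_1 = 0.5·π_1 + 0.36·π_2 + 0.42·π_3
π_2 = 0.2·π_1 + 0.36·π_2 + 0.28·π_3
Solving with the normalization constraint gives π = (0.4392, 0.2662, 0.2947).
So the stationary probability of Brand B is 0.2947.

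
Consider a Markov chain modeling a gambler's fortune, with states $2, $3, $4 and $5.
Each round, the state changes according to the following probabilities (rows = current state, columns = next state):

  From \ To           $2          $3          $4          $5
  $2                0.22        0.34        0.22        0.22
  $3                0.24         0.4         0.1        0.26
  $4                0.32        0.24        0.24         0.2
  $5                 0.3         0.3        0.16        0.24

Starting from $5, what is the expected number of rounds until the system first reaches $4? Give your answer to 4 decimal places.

Let t(s) be the expected number of rounds to first reach $4 from state s, with t($4) = 0. Conditioning on the first round:
t($2) = 1 + 0.22·t($2) + 0.34·t($3) + 0.22·t($5)
t($3) = 1 + 0.24·t($2) + 0.4·t($3) + 0.26·t($5)
t($5) = 1 + 0.3·t($2) + 0.3·t($3) + 0.24·t($5)
Solving: t($2) = 6.1168, t($3) = 6.9122, t($5) = 6.4588.
Expected rounds from $5 to $4: 6.4588.

6.4588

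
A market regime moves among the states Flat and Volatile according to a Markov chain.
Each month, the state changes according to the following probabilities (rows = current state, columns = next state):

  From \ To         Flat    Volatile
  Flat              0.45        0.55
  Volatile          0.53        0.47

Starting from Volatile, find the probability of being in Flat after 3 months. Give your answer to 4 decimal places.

Propagate the distribution vector 3 months from Volatile.
After 0 months: (0.0000, 1.0000)
After 1 month: (0.5300, 0.4700)
After 2 months: (0.4876, 0.5124)
After 3 months: (0.4910, 0.5090)
P(in Flat after 3 months) = 0.4910

0.4910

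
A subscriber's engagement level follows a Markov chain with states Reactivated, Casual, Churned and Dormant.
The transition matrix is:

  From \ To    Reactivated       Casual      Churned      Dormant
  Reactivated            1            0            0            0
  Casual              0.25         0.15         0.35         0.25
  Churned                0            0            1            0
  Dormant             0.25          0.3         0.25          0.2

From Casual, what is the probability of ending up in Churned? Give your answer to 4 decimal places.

Let h(s) be the probability of absorption at Churned starting from transient state s. Then h(Churned) = 1 and h(Reactivated) = 0. By first-step analysis:
h(Casual) = 0.25·0 + 0.15·h(Casual) + 0.35·1 + 0.25·h(Dormant)
h(Dormant) = 0.25·0 + 0.3·h(Casual) + 0.25·1 + 0.2·h(Dormant)
Solving: h(Casual) = 0.5661, h(Dormant) = 0.5248.
Starting from Casual, the probability is 0.5661.

0.5661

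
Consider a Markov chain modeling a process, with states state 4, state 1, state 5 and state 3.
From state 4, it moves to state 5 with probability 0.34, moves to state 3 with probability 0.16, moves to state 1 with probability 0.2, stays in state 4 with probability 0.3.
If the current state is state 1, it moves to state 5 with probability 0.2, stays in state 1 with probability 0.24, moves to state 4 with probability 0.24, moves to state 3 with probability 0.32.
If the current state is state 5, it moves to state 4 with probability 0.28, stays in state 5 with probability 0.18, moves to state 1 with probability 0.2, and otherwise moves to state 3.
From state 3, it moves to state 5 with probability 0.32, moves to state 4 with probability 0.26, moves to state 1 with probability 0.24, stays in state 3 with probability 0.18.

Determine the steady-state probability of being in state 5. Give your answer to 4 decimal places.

Let the stationary distribution be π with π = πP and π_1 + π_2 + π_3 + π_4 = 1.
π_1 = 0.3·π_1 + 0.24·π_2 + 0.28·π_3 + 0.26·π_4
π_2 = 0.2·π_1 + 0.24·π_2 + 0.2·π_3 + 0.24·π_4
π_3 = 0.34·π_1 + 0.2·π_2 + 0.18·π_3 + 0.32·π_4
Solving with the normalization constraint gives π = (0.2717, 0.2186, 0.2625, 0.2472).
So the stationary probability of state 5 is 0.2625.

0.2625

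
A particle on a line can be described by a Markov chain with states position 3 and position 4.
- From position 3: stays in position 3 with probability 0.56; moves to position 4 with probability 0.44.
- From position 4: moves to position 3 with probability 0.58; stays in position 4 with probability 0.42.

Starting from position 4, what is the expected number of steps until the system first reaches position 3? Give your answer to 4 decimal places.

1.7241

Let t(s) be the expected number of steps to first reach position 3 from state s, with t(position 3) = 0. Conditioning on the first step:
t(position 4) = 1 + 0.42·t(position 4)
Solving: t(position 4) = 1.7241.
Expected steps from position 4 to position 3: 1.7241.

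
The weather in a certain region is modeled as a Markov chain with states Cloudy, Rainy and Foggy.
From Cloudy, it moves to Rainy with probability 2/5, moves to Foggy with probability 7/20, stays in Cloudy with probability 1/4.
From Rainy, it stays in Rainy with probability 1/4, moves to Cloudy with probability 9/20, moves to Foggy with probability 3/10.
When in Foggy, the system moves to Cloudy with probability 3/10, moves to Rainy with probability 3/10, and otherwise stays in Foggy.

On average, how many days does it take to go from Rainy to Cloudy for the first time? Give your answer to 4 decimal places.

2.5000

Let t(s) be the expected number of days to first reach Cloudy from state s, with t(Cloudy) = 0. Conditioning on the first day:
t(Rainy) = 1 + 0.25·t(Rainy) + 0.3·t(Foggy)
t(Foggy) = 1 + 0.3·t(Rainy) + 0.4·t(Foggy)
Solving: t(Rainy) = 2.5000, t(Foggy) = 2.9167.
Expected days from Rainy to Cloudy: 2.5000.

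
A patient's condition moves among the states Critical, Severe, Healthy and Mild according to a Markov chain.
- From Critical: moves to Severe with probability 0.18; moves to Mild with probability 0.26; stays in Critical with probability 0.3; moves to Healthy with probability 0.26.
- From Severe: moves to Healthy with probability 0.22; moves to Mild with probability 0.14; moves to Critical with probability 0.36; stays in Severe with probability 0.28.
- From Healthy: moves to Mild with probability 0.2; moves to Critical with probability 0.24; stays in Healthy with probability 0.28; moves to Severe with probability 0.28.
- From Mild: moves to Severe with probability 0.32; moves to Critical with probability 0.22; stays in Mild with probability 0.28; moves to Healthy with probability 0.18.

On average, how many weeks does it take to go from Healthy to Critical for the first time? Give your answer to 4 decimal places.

Let t(s) be the expected number of weeks to first reach Critical from state s, with t(Critical) = 0. Conditioning on the first week:
t(Severe) = 1 + 0.28·t(Severe) + 0.22·t(Healthy) + 0.14·t(Mild)
t(Healthy) = 1 + 0.28·t(Severe) + 0.28·t(Healthy) + 0.2·t(Mild)
t(Mild) = 1 + 0.32·t(Severe) + 0.18·t(Healthy) + 0.28·t(Mild)
Solving: t(Severe) = 3.2486, t(Healthy) = 3.6957, t(Mild) = 3.7567.
Expected weeks from Healthy to Critical: 3.6957.

3.6957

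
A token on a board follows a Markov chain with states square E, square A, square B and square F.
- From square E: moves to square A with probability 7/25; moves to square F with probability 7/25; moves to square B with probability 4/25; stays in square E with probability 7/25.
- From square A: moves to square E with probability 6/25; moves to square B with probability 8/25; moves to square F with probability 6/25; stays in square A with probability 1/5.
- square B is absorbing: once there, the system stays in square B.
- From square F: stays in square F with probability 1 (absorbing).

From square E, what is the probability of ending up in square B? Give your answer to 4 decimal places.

0.4277

Let h(s) be the probability of absorption at square B starting from transient state s. Then h(square B) = 1 and h(square F) = 0. By first-step analysis:
h(square E) = 0.28·h(square E) + 0.28·h(square A) + 0.16·1 + 0.28·0
h(square A) = 0.24·h(square E) + 0.2·h(square A) + 0.32·1 + 0.24·0
Solving: h(square E) = 0.4277, h(square A) = 0.5283.
Starting from square E, the probability is 0.4277.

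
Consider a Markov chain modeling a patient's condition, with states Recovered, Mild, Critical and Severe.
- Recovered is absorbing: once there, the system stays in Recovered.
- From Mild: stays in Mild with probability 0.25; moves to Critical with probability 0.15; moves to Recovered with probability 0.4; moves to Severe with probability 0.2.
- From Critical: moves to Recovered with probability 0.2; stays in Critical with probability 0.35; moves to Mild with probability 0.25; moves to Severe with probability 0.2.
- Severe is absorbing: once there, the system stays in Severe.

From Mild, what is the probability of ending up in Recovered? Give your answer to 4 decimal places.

Let h(s) be the probability of absorption at Recovered starting from transient state s. Then h(Recovered) = 1 and h(Severe) = 0. By first-step analysis:
h(Mild) = 0.4·1 + 0.25·h(Mild) + 0.15·h(Critical) + 0.2·0
h(Critical) = 0.2·1 + 0.25·h(Mild) + 0.35·h(Critical) + 0.2·0
Solving: h(Mild) = 0.6444, h(Critical) = 0.5556.
Starting from Mild, the probability is 0.6444.

0.6444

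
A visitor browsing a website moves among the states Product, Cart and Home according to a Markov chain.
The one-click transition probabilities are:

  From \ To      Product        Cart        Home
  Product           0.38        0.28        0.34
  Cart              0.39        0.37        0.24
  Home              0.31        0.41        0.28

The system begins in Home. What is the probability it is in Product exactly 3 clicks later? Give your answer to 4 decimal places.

Propagate the distribution vector 3 clicks from Home.
After 0 clicks: (0.0000, 0.0000, 1.0000)
After 1 click: (0.3100, 0.4100, 0.2800)
After 2 clicks: (0.3645, 0.3533, 0.2822)
After 3 clicks: (0.3638, 0.3485, 0.2877)
P(in Product after 3 clicks) = 0.3638

0.3638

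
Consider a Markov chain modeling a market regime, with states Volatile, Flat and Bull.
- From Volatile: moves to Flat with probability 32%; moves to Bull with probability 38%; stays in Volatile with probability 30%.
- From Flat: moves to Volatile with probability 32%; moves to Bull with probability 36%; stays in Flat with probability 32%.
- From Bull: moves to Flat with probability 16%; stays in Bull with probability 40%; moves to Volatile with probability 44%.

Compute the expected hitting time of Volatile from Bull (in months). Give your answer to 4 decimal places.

2.3973

Let t(s) be the expected number of months to first reach Volatile from state s, with t(Volatile) = 0. Conditioning on the first month:
t(Flat) = 1 + 0.32·t(Flat) + 0.36·t(Bull)
t(Bull) = 1 + 0.16·t(Flat) + 0.4·t(Bull)
Solving: t(Flat) = 2.7397, t(Bull) = 2.3973.
Expected months from Bull to Volatile: 2.3973.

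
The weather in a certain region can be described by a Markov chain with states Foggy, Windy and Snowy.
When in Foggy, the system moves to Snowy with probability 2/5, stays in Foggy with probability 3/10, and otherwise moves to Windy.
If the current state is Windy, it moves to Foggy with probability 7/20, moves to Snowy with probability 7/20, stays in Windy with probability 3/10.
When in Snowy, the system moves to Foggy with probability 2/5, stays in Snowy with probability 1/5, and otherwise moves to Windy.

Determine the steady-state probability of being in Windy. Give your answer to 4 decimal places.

0.3320

Let the stationary distribution be π with π = πP and π_1 + π_2 + π_3 = 1.
π_1 = 0.3·π_1 + 0.35·π_2 + 0.4·π_3
π_2 = 0.3·π_1 + 0.3·π_2 + 0.4·π_3
Solving with the normalization constraint gives π = (0.3485, 0.3320, 0.3195).
So the stationary probability of Windy is 0.3320.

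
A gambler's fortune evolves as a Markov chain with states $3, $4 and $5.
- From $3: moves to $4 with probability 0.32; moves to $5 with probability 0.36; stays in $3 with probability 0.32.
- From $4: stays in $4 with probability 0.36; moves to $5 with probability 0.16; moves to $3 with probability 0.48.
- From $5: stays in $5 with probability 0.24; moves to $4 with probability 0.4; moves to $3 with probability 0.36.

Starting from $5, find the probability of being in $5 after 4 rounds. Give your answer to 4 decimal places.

0.2581

Propagate the distribution vector 4 rounds from $5.
After 0 rounds: (0.0000, 0.0000, 1.0000)
After 1 round: (0.3600, 0.4000, 0.2400)
After 2 rounds: (0.3936, 0.3552, 0.2512)
After 3 rounds: (0.3869, 0.3543, 0.2588)
After 4 rounds: (0.3870, 0.3549, 0.2581)
P(in $5 after 4 rounds) = 0.2581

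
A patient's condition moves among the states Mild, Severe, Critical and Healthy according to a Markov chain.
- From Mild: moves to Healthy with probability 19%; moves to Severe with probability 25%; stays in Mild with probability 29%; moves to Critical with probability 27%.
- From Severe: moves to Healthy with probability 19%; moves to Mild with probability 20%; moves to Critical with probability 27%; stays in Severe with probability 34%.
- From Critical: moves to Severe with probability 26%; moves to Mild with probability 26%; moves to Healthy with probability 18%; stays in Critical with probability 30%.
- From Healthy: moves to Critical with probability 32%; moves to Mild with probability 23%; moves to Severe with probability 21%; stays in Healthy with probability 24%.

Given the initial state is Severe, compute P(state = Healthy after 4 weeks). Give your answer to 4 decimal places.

0.1970

Propagate the distribution vector 4 weeks from Severe.
After 0 weeks: (0.0000, 1.0000, 0.0000, 0.0000)
After 1 week: (0.2000, 0.3400, 0.2700, 0.1900)
After 2 weeks: (0.2399, 0.2757, 0.2876, 0.1968)
After 3 weeks: (0.2448, 0.2698, 0.2885, 0.1970)
After 4 weeks: (0.2452, 0.2693, 0.2885, 0.1970)
P(in Healthy after 4 weeks) = 0.1970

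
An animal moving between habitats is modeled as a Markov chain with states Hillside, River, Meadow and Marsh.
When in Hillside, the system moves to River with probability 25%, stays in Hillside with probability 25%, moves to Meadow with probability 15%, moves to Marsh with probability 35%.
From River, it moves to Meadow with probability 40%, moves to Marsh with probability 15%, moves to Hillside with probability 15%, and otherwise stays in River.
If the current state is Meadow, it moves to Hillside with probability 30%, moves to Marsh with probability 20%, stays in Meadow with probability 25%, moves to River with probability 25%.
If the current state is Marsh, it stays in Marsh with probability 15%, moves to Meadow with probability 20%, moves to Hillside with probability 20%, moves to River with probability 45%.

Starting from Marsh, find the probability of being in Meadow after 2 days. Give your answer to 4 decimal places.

0.2900

Propagate the distribution vector 2 days from Marsh.
After 0 days: (0.0000, 0.0000, 0.0000, 1.0000)
After 1 day: (0.2000, 0.4500, 0.2000, 0.1500)
After 2 days: (0.2075, 0.3025, 0.2900, 0.2000)
P(in Meadow after 2 days) = 0.2900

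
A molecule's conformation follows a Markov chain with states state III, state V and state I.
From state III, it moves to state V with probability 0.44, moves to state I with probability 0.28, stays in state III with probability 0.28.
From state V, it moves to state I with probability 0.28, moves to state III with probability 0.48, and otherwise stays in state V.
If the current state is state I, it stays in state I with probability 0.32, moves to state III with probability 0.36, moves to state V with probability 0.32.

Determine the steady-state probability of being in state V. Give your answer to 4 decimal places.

Let the stationary distribution be π with π = πP and π_1 + π_2 + π_3 = 1.
π_1 = 0.28·π_1 + 0.48·π_2 + 0.36·π_3
π_2 = 0.44·π_1 + 0.24·π_2 + 0.32·π_3
Solving with the normalization constraint gives π = (0.3708, 0.3375, 0.2917).
So the stationary probability of state V is 0.3375.

0.3375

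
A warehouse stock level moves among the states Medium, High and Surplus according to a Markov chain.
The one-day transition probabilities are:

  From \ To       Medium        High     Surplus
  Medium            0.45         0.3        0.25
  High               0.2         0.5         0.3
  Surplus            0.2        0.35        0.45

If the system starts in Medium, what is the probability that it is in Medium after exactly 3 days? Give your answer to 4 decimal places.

0.2781

Propagate the distribution vector 3 days from Medium.
After 0 days: (1.0000, 0.0000, 0.0000)
After 1 day: (0.4500, 0.3000, 0.2500)
After 2 days: (0.3125, 0.3725, 0.3150)
After 3 days: (0.2781, 0.3903, 0.3316)
P(in Medium after 3 days) = 0.2781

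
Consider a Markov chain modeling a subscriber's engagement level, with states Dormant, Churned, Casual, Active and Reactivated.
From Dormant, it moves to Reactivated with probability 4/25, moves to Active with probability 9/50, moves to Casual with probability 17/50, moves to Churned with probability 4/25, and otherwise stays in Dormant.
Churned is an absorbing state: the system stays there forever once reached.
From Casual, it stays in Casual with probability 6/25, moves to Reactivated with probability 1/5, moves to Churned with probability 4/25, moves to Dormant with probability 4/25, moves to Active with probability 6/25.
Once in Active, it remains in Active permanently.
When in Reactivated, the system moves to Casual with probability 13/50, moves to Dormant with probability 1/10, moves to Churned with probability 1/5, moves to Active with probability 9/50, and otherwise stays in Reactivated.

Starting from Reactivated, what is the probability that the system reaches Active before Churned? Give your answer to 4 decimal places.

0.5150

Let h(s) be the probability of absorption at Active starting from transient state s. Then h(Active) = 1 and h(Churned) = 0. By first-step analysis:
h(Dormant) = 0.16·h(Dormant) + 0.16·0 + 0.34·h(Casual) + 0.18·1 + 0.16·h(Reactivated)
h(Casual) = 0.16·h(Dormant) + 0.16·0 + 0.24·h(Casual) + 0.24·1 + 0.2·h(Reactivated)
h(Reactivated) = 0.1·h(Dormant) + 0.2·0 + 0.26·h(Casual) + 0.18·1 + 0.26·h(Reactivated)
Solving: h(Dormant) = 0.5412, h(Casual) = 0.5652, h(Reactivated) = 0.5150.
Starting from Reactivated, the probability is 0.5150.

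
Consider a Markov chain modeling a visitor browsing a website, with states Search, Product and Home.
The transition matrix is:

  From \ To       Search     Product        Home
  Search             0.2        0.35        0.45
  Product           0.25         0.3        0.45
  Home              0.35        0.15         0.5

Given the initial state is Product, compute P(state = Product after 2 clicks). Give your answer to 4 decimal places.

Sum over the intermediate state after 1 click:
P = P(Product→Search)·P(Search→Product) + P(Product→Product)·P(Product→Product) + P(Product→Home)·P(Home→Product)
  = 0.25×0.35 + 0.3×0.3 + 0.45×0.15
  = 0.0875 + 0.0900 + 0.0675 = 0.2450

0.2450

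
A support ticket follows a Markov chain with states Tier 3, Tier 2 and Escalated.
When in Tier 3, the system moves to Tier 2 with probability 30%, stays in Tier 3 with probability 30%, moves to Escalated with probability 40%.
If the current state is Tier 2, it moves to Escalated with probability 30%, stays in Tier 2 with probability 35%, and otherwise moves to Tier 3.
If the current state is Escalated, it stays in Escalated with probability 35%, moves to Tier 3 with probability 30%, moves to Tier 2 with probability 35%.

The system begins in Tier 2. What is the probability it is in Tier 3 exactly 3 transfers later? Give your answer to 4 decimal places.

0.3166

Propagate the distribution vector 3 transfers from Tier 2.
After 0 transfers: (0.0000, 1.0000, 0.0000)
After 1 transfer: (0.3500, 0.3500, 0.3000)
After 2 transfers: (0.3175, 0.3325, 0.3500)
After 3 transfers: (0.3166, 0.3341, 0.3493)
P(in Tier 3 after 3 transfers) = 0.3166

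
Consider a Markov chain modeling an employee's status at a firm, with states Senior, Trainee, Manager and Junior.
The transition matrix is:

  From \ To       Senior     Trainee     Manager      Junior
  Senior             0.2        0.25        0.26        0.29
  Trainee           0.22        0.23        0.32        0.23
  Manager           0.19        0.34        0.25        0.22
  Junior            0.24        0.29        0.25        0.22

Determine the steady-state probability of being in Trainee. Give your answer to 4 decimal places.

0.2784

Let the stationary distribution be π with π = πP and π_1 + π_2 + π_3 + π_4 = 1.
π_1 = 0.2·π_1 + 0.22·π_2 + 0.19·π_3 + 0.24·π_4
π_2 = 0.25·π_1 + 0.23·π_2 + 0.34·π_3 + 0.29·π_4
π_3 = 0.26·π_1 + 0.32·π_2 + 0.25·π_3 + 0.25·π_4
Solving with the normalization constraint gives π = (0.2124, 0.2784, 0.2716, 0.2376).
So the stationary probability of Trainee is 0.2784.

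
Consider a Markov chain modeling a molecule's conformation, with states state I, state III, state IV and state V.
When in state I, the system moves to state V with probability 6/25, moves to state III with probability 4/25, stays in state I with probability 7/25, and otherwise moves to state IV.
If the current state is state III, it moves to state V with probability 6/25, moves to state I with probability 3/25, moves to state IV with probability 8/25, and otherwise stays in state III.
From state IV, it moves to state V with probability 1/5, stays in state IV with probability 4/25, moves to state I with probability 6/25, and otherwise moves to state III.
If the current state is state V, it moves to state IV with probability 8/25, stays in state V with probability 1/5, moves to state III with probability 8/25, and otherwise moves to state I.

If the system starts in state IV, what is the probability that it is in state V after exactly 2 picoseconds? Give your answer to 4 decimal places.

0.2256

Propagate the distribution vector 2 picoseconds from state IV.
After 0 picoseconds: (0.0000, 0.0000, 1.0000, 0.0000)
After 1 picosecond: (0.2400, 0.4000, 0.1600, 0.2000)
After 2 picoseconds: (0.1856, 0.2944, 0.2944, 0.2256)
P(in state V after 2 picoseconds) = 0.2256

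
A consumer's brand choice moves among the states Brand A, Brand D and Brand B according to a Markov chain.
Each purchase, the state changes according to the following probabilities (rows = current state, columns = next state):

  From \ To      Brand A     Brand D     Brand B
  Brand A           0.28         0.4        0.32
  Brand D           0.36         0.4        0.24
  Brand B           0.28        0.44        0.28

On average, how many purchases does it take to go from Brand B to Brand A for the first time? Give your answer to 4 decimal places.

3.1863

Let t(s) be the expected number of purchases to first reach Brand A from state s, with t(Brand A) = 0. Conditioning on the first purchase:
t(Brand D) = 1 + 0.4·t(Brand D) + 0.24·t(Brand B)
t(Brand B) = 1 + 0.44·t(Brand D) + 0.28·t(Brand B)
Solving: t(Brand D) = 2.9412, t(Brand B) = 3.1863.
Expected purchases from Brand B to Brand A: 3.1863.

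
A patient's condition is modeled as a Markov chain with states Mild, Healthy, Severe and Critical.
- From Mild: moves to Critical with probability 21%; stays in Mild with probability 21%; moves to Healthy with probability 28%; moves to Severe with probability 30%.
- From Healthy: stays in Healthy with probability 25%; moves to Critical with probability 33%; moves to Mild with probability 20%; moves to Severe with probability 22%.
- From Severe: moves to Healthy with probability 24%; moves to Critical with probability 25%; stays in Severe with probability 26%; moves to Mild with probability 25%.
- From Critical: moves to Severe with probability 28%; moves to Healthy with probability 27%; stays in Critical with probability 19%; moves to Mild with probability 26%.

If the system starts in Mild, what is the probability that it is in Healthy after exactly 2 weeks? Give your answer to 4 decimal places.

0.2575

Propagate the distribution vector 2 weeks from Mild.
After 0 weeks: (1.0000, 0.0000, 0.0000, 0.0000)
After 1 week: (0.2100, 0.2800, 0.3000, 0.2100)
After 2 weeks: (0.2297, 0.2575, 0.2614, 0.2514)
P(in Healthy after 2 weeks) = 0.2575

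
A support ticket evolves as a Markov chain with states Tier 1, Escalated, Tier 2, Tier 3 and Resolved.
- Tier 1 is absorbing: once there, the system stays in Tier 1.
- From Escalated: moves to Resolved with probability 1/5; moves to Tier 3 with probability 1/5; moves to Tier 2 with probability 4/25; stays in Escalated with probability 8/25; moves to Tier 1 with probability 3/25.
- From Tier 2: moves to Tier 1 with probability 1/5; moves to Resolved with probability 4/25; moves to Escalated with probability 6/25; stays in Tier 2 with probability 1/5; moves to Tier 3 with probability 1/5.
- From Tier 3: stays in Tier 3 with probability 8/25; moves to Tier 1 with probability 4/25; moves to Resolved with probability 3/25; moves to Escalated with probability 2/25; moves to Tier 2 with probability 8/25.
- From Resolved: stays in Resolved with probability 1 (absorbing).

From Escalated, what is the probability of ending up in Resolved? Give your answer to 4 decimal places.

0.5442

Let h(s) be the probability of absorption at Resolved starting from transient state s. Then h(Resolved) = 1 and h(Tier 1) = 0. By first-step analysis:
h(Escalated) = 0.12·0 + 0.32·h(Escalated) + 0.16·h(Tier 2) + 0.2·h(Tier 3) + 0.2·1
h(Tier 2) = 0.2·0 + 0.24·h(Escalated) + 0.2·h(Tier 2) + 0.2·h(Tier 3) + 0.16·1
h(Tier 3) = 0.16·0 + 0.08·h(Escalated) + 0.32·h(Tier 2) + 0.32·h(Tier 3) + 0.12·1
Solving: h(Escalated) = 0.5442, h(Tier 2) = 0.4798, h(Tier 3) = 0.4663.
Starting from Escalated, the probability is 0.5442.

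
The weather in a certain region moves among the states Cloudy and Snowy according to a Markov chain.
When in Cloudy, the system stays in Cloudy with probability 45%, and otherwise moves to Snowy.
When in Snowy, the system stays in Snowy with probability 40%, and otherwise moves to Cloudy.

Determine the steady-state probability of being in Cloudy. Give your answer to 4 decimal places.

Let the stationary distribution be π with π = πP and π_1 + π_2 = 1.
π_1 = 0.45·π_1 + 0.6·π_2
Solving with the normalization constraint gives π = (0.5217, 0.4783).
So the stationary probability of Cloudy is 0.5217.

0.5217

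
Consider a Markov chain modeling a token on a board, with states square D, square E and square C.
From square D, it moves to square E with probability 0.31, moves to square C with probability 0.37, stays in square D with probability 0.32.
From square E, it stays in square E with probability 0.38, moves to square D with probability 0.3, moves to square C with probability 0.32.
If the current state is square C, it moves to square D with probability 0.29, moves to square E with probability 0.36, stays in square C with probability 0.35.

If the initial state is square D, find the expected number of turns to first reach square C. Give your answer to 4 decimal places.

2.8302

Let t(s) be the expected number of turns to first reach square C from state s, with t(square C) = 0. Conditioning on the first turn:
t(square D) = 1 + 0.32·t(square D) + 0.31·t(square E)
t(square E) = 1 + 0.3·t(square D) + 0.38·t(square E)
Solving: t(square D) = 2.8302, t(square E) = 2.9823.
Expected turns from square D to square C: 2.8302.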